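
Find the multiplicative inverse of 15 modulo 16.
15

gcd(15, 16) = 1, so the inverse exists.
Extended Euclidean algorithm on (16, 15):
16 = 1 × 15 + 1  ⟹  1 = (1)·16 + (-1)·15
So (-1)·15 ≡ 1 (mod 16), i.e. 15^(-1) ≡ -1 ≡ 15 (mod 16).
Check: 15 × 15 = 225 ≡ 1 (mod 16)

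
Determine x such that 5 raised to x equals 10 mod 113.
101

Baby-step giant-step with step n = ⌈√113⌉ = 11.
Baby steps 5^j mod 113 (j:value) for j=0..10: 0:1, 1:5, 2:25, 3:12, 4:60, 5:74, 6:31, 7:42, 8:97, 9:33, 10:52.
Giant-step multiplier: 5^(-11) ≡ 5^(112-11) = 5^101 ≡ 10 (mod 113).
Giant steps γ_i = 10·10^i mod 113: γ_0=10, γ_1=100, γ_2=96, γ_3=56, γ_4=108, γ_5=63, γ_6=65, γ_7=85, γ_8=59, γ_9=25 (in table at j=2).
x = i·n + j = 9·11 + 2 = 101.
Check: 5^101 ≡ 10 (mod 113).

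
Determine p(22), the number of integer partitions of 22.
1002

p(n) counts ways to write n as a sum of positive integers (order ignored).
Euler's pentagonal recurrence: p(k) = p(k-1) + p(k-2) - p(k-5) - p(k-7) + p(k-12) + p(k-15) - ... (offsets j(3j∓1)/2, signs ++--, p(0)=1, p(<0)=0).
DP table for k = 0..21: p(0)=1, p(1)=1, p(2)=2, p(3)=3, p(4)=5, p(5)=7, p(6)=11, p(7)=15, p(8)=22, p(9)=30, p(10)=42, p(11)=56, p(12)=77, p(13)=101, p(14)=135, p(15)=176, p(16)=231, p(17)=297, p(18)=385, p(19)=490, p(20)=627, p(21)=792.
Final step: p(22) = p(21) + p(20) - p(17) - p(15) + p(10) + p(7) - p(0)
= 792 + 627 - 297 - 176 + 42 + 15 - 1
= 1002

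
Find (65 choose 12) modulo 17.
6

Using Lucas' theorem:
Write n=65 and k=12 in base 17:
n in base 17: [3, 14]
k in base 17: [0, 12]
C(65,12) mod 17 = ∏ C(n_i, k_i) mod 17
Digit binomials (mod 17): C(3,0) = 1; C(14,12) = 91 ≡ 6
Product: 1 × 6 = 6 ≡ 6 (mod 17)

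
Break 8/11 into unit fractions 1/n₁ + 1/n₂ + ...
1/2 + 1/5 + 1/37 + 1/4070

Greedy algorithm:
8/11: ceiling(11/8) = 2, use 1/2
5/22: ceiling(22/5) = 5, use 1/5
3/110: ceiling(110/3) = 37, use 1/37
1/4070: ceiling(4070/1) = 4070, use 1/4070
Result: 8/11 = 1/2 + 1/5 + 1/37 + 1/4070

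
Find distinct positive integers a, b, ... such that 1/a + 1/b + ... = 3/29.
1/10 + 1/290

Greedy algorithm:
3/29: ceiling(29/3) = 10, use 1/10
1/290: ceiling(290/1) = 290, use 1/290
Result: 3/29 = 1/10 + 1/290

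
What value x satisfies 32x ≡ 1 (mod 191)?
6

gcd(32, 191) = 1, so the inverse exists.
Extended Euclidean algorithm on (191, 32):
191 = 5 × 32 + 31  ⟹  31 = (1)·191 + (-5)·32
32 = 1 × 31 + 1  ⟹  1 = (-1)·191 + (6)·32
So (6)·32 ≡ 1 (mod 191), i.e. 32^(-1) ≡ 6 (mod 191).
Check: 32 × 6 = 192 ≡ 1 (mod 191)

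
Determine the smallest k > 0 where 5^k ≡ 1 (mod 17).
16

17 is prime, so ord(5) divides φ(17) = 16.
Divisors of 16: 1, 2, 4, 8, 16.
Repeated squaring: 5^1 ≡ 5, 5^2 ≡ 8, 5^4 ≡ 13, 5^8 ≡ 16, 5^16 ≡ 1 (mod 17).
Test 5^d mod 17 for each divisor d in increasing order:
5^1 ≡ 5
5^2 ≡ 8
5^4 ≡ 13
5^8 ≡ 16
5^16 ≡ 1  ← first divisor giving 1
The order is 16.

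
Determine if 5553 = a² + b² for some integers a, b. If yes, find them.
48² + 57² (a=48, b=57)

Factorization: 5553 = 3^2 × 617
By Fermat: n is sum of two squares iff every prime p ≡ 3 (mod 4) appears to even power.
All primes ≡ 3 (mod 4) appear to even power.
Search a = 0, 1, 2, … for 5553 - a² a perfect square: first hit at a = 48: 5553 - 2304 = 3249 = 57².
5553 = 48² + 57² = 2304 + 3249 ✓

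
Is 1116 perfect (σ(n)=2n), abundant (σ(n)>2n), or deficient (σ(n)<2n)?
abundant

Proper divisors of 1116: sum = 1 + 2 + 3 + 4 + 6 + 9 + 12 + 18 + ... + 186 + 279 + 372 + 558 (17 divisors) = 1796
Since 1796 > 1116, 1116 is abundant.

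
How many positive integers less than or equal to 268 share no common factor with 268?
132

268 = 2^2 × 67
φ(n) = n × ∏(1 - 1/p) for each prime p dividing n
φ(268) = 268 × (1 - 1/2) × (1 - 1/67) = 132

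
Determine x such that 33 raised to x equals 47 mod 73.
43

Baby-step giant-step with step n = ⌈√73⌉ = 9.
Baby steps 33^j mod 73 (j:value) for j=0..8: 0:1, 1:33, 2:67, 3:21, 4:36, 5:20, 6:3, 7:26, 8:55.
Giant-step multiplier: 33^(-9) ≡ 33^(72-9) = 33^63 ≡ 51 (mod 73).
Giant steps γ_i = 47·51^i mod 73: γ_0=47, γ_1=61, γ_2=45, γ_3=32, γ_4=26 (in table at j=7).
x = i·n + j = 4·9 + 7 = 43.
Check: 33^43 ≡ 47 (mod 73).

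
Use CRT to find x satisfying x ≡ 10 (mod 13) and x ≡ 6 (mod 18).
114

Using Chinese Remainder Theorem:
M = 13 × 18 = 234
M1 = 18, M2 = 13
y1 = 18^(-1) mod 13 = 8
y2 = 13^(-1) mod 18 = 7
x = (10×18×8 + 6×13×7) mod 234 = 114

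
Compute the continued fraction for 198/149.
[1; 3, 24, 2]

Euclidean algorithm steps:
198 = 1 × 149 + 49
149 = 3 × 49 + 2
49 = 24 × 2 + 1
2 = 2 × 1 + 0
Continued fraction: [1; 3, 24, 2]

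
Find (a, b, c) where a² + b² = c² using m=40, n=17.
(1311, 1360, 1889)

Euclid's formula: a = m² - n², b = 2mn, c = m² + n²
m = 40, n = 17
a = 40² - 17² = 1600 - 289 = 1311
b = 2 × 40 × 17 = 1360
c = 40² + 17² = 1600 + 289 = 1889
Verification: 1311² + 1360² = 1718721 + 1849600 = 3568321 = 1889² ✓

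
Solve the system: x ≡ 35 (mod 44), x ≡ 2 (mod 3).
35

Using Chinese Remainder Theorem:
M = 44 × 3 = 132
M1 = 3, M2 = 44
y1 = 3^(-1) mod 44 = 15
y2 = 44^(-1) mod 3 = 2
x = (35×3×15 + 2×44×2) mod 132 = 35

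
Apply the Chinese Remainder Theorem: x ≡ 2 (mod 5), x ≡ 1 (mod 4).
17

Using Chinese Remainder Theorem:
M = 5 × 4 = 20
M1 = 4, M2 = 5
y1 = 4^(-1) mod 5 = 4
y2 = 5^(-1) mod 4 = 1
x = (2×4×4 + 1×5×1) mod 20 = 17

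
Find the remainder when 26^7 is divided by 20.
16

Repeated squaring. Binary of 7 = 111.
26^1 ≡ 6 (mod 20); 26^2 ≡ 16 (mod 20); 26^4 ≡ 16 (mod 20)
26^7 = 26^1 × 26^2 × 26^4 ≡ 16 (mod 20)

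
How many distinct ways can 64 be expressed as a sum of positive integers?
1741630

p(n) counts ways to write n as a sum of positive integers (order ignored).
Euler's pentagonal recurrence: p(k) = p(k-1) + p(k-2) - p(k-5) - p(k-7) + p(k-12) + p(k-15) - ... (offsets j(3j∓1)/2, signs ++--, p(0)=1, p(<0)=0).
DP table for k = 0..63: p(0)=1, p(1)=1, p(2)=2, p(3)=3, p(4)=5, p(5)=7, p(6)=11, p(7)=15, p(8)=22, p(9)=30, p(10)=42, p(11)=56, p(12)=77, p(13)=101, p(14)=135, p(15)=176, p(16)=231, p(17)=297, p(18)=385, p(19)=490, p(20)=627, p(21)=792, p(22)=1002, p(23)=1255, p(24)=1575, p(25)=1958, p(26)=2436, p(27)=3010, p(28)=3718, p(29)=4565, p(30)=5604, p(31)=6842, p(32)=8349, p(33)=10143, p(34)=12310, p(35)=14883, p(36)=17977, p(37)=21637, p(38)=26015, p(39)=31185, p(40)=37338, p(41)=44583, p(42)=53174, p(43)=63261, p(44)=75175, p(45)=89134, p(46)=105558, p(47)=124754, p(48)=147273, p(49)=173525, p(50)=204226, p(51)=239943, p(52)=281589, p(53)=329931, p(54)=386155, p(55)=451276, p(56)=526823, p(57)=614154, p(58)=715220, p(59)=831820, p(60)=966467, p(61)=1121505, p(62)=1300156, p(63)=1505499.
Final step: p(64) = p(63) + p(62) - p(59) - p(57) + p(52) + p(49) - p(42) - p(38) + p(29) + p(24) - p(13) - p(7)
= 1505499 + 1300156 - 831820 - 614154 + 281589 + 173525 - 53174 - 26015 + 4565 + 1575 - 101 - 15
= 1741630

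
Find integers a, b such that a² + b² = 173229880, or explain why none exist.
Not possible

Factorization: 173229880 = 2^3 × 5 × 163^3
By Fermat: n is sum of two squares iff every prime p ≡ 3 (mod 4) appears to even power.
Prime(s) ≡ 3 (mod 4) with odd exponent: [(163, 3)]
Therefore 173229880 cannot be expressed as a² + b².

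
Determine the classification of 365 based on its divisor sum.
deficient

Proper divisors of 365: sum = 1 + 5 + 73 = 79
Since 79 < 365, 365 is deficient.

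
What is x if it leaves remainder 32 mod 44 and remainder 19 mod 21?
208

Using Chinese Remainder Theorem:
M = 44 × 21 = 924
M1 = 21, M2 = 44
y1 = 21^(-1) mod 44 = 21
y2 = 44^(-1) mod 21 = 11
x = (32×21×21 + 19×44×11) mod 924 = 208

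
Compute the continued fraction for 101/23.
[4; 2, 1, 1, 4]

Euclidean algorithm steps:
101 = 4 × 23 + 9
23 = 2 × 9 + 5
9 = 1 × 5 + 4
5 = 1 × 4 + 1
4 = 4 × 1 + 0
Continued fraction: [4; 2, 1, 1, 4]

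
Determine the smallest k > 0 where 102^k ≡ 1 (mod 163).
54

163 is prime, so ord(102) divides φ(163) = 162.
Divisors of 162: 1, 2, 3, 6, 9, 18, 27, 54, 81, 162.
Repeated squaring: 102^1 ≡ 102, 102^2 ≡ 135, 102^4 ≡ 132, 102^8 ≡ 146, 102^16 ≡ 126, 102^32 ≡ 65, 102^64 ≡ 150, 102^128 ≡ 6 (mod 163).
Test 102^d mod 163 for each divisor d in increasing order:
102^1 ≡ 102
102^2 ≡ 135
102^3 = 102^2·102^1 ≡ 78
102^6 = 102^4·102^2 ≡ 53
102^9 = 102^8·102^1 ≡ 59
102^18 = 102^16·102^2 ≡ 58
102^27 = 102^16·102^8·102^2·102^1 ≡ 162
102^54 = 102^32·102^16·102^4·102^2 ≡ 1  ← first divisor giving 1
The order is 54.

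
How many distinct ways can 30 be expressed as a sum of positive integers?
5604

p(n) counts ways to write n as a sum of positive integers (order ignored).
Euler's pentagonal recurrence: p(k) = p(k-1) + p(k-2) - p(k-5) - p(k-7) + p(k-12) + p(k-15) - ... (offsets j(3j∓1)/2, signs ++--, p(0)=1, p(<0)=0).
DP table for k = 0..29: p(0)=1, p(1)=1, p(2)=2, p(3)=3, p(4)=5, p(5)=7, p(6)=11, p(7)=15, p(8)=22, p(9)=30, p(10)=42, p(11)=56, p(12)=77, p(13)=101, p(14)=135, p(15)=176, p(16)=231, p(17)=297, p(18)=385, p(19)=490, p(20)=627, p(21)=792, p(22)=1002, p(23)=1255, p(24)=1575, p(25)=1958, p(26)=2436, p(27)=3010, p(28)=3718, p(29)=4565.
Final step: p(30) = p(29) + p(28) - p(25) - p(23) + p(18) + p(15) - p(8) - p(4)
= 4565 + 3718 - 1958 - 1255 + 385 + 176 - 22 - 5
= 5604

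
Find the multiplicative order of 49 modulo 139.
69

139 is prime, so ord(49) divides φ(139) = 138.
Divisors of 138: 1, 2, 3, 6, 23, 46, 69, 138.
Repeated squaring: 49^1 ≡ 49, 49^2 ≡ 38, 49^4 ≡ 54, 49^8 ≡ 136, 49^16 ≡ 9, 49^32 ≡ 81, 49^64 ≡ 28, 49^128 ≡ 89 (mod 139).
Test 49^d mod 139 for each divisor d in increasing order:
49^1 ≡ 49
49^2 ≡ 38
49^3 = 49^2·49^1 ≡ 55
49^6 = 49^4·49^2 ≡ 106
49^23 = 49^16·49^4·49^2·49^1 ≡ 42
49^46 = 49^32·49^8·49^4·49^2 ≡ 96
49^69 = 49^64·49^4·49^1 ≡ 1  ← first divisor giving 1
The order is 69.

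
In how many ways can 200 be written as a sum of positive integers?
3972999029388

p(n) counts ways to write n as a sum of positive integers (order ignored).
Euler's pentagonal recurrence: p(k) = p(k-1) + p(k-2) - p(k-5) - p(k-7) + p(k-12) + p(k-15) - ... (offsets j(3j∓1)/2, signs ++--, p(0)=1, p(<0)=0).
DP table for k = 0..199: p(0)=1, p(1)=1, p(2)=2, p(3)=3, p(4)=5, p(5)=7, p(6)=11, p(7)=15, p(8)=22, p(9)=30, p(10)=42, p(11)=56, p(12)=77, p(13)=101, p(14)=135, p(15)=176, p(16)=231, p(17)=297, p(18)=385, p(19)=490, p(20)=627, p(21)=792, p(22)=1002, p(23)=1255, p(24)=1575, p(25)=1958, p(26)=2436, p(27)=3010, p(28)=3718, p(29)=4565, p(30)=5604, p(31)=6842, p(32)=8349, p(33)=10143, p(34)=12310, p(35)=14883, p(36)=17977, p(37)=21637, p(38)=26015, p(39)=31185, p(40)=37338, p(41)=44583, p(42)=53174, p(43)=63261, p(44)=75175, p(45)=89134, p(46)=105558, p(47)=124754, p(48)=147273, p(49)=173525, p(50)=204226, p(51)=239943, p(52)=281589, p(53)=329931, p(54)=386155, p(55)=451276, p(56)=526823, p(57)=614154, p(58)=715220, p(59)=831820, p(60)=966467, p(61)=1121505, p(62)=1300156, p(63)=1505499, p(64)=1741630, p(65)=2012558, p(66)=2323520, p(67)=2679689, p(68)=3087735, p(69)=3554345, p(70)=4087968, p(71)=4697205, p(72)=5392783, p(73)=6185689, p(74)=7089500, p(75)=8118264, p(76)=9289091, p(77)=10619863, p(78)=12132164, p(79)=13848650, p(80)=15796476, p(81)=18004327, p(82)=20506255, p(83)=23338469, p(84)=26543660, p(85)=30167357, p(86)=34262962, p(87)=38887673, p(88)=44108109, p(89)=49995925, p(90)=56634173, p(91)=64112359, p(92)=72533807, p(93)=82010177, p(94)=92669720, p(95)=104651419, p(96)=118114304, p(97)=133230930, p(98)=150198136, p(99)=169229875, p(100)=190569292, p(101)=214481126, p(102)=241265379, p(103)=271248950, p(104)=304801365, p(105)=342325709, p(106)=384276336, p(107)=431149389, p(108)=483502844, p(109)=541946240, p(110)=607163746, p(111)=679903203, p(112)=761002156, p(113)=851376628, p(114)=952050665, p(115)=1064144451, p(116)=1188908248, p(117)=1327710076, p(118)=1482074143, p(119)=1653668665, p(120)=1844349560, p(121)=2056148051, p(122)=2291320912, p(123)=2552338241, p(124)=2841940500, p(125)=3163127352, p(126)=3519222692, p(127)=3913864295, p(128)=4351078600, p(129)=4835271870, p(130)=5371315400, p(131)=5964539504, p(132)=6620830889, p(133)=7346629512, p(134)=8149040695, p(135)=9035836076, p(136)=10015581680, p(137)=11097645016, p(138)=12292341831, p(139)=13610949895, p(140)=15065878135, p(141)=16670689208, p(142)=18440293320, p(143)=20390982757, p(144)=22540654445, p(145)=24908858009, p(146)=27517052599, p(147)=30388671978, p(148)=33549419497, p(149)=37027355200, p(150)=40853235313, p(151)=45060624582, p(152)=49686288421, p(153)=54770336324, p(154)=60356673280, p(155)=66493182097, p(156)=73232243759, p(157)=80630964769, p(158)=88751778802, p(159)=97662728555, p(160)=107438159466, p(161)=118159068427, p(162)=129913904637, p(163)=142798995930, p(164)=156919475295, p(165)=172389800255, p(166)=189334822579, p(167)=207890420102, p(168)=228204732751, p(169)=250438925115, p(170)=274768617130, p(171)=301384802048, p(172)=330495499613, p(173)=362326859895, p(174)=397125074750, p(175)=435157697830, p(176)=476715857290, p(177)=522115831195, p(178)=571701605655, p(179)=625846753120, p(180)=684957390936, p(181)=749474411781, p(182)=819876908323, p(183)=896684817527, p(184)=980462880430, p(185)=1071823774337, p(186)=1171432692373, p(187)=1280011042268, p(188)=1398341745571, p(189)=1527273599625, p(190)=1667727404093, p(191)=1820701100652, p(192)=1987276856363, p(193)=2168627105469, p(194)=2366022741845, p(195)=2580840212973, p(196)=2814570987591, p(197)=3068829878530, p(198)=3345365983698, p(199)=3646072432125.
Final step: p(200) = p(199) + p(198) - p(195) - p(193) + p(188) + p(185) - p(178) - p(174) + p(165) + p(160) - p(149) - p(143) + p(130) + p(123) - p(108) - p(100) + p(83) + p(74) - p(55) - p(45) + p(24) + p(13)
= 3646072432125 + 3345365983698 - 2580840212973 - 2168627105469 + 1398341745571 + 1071823774337 - 571701605655 - 397125074750 + 172389800255 + 107438159466 - 37027355200 - 20390982757 + 5371315400 + 2552338241 - 483502844 - 190569292 + 23338469 + 7089500 - 451276 - 89134 + 1575 + 101
= 3972999029388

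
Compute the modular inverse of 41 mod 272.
73

gcd(41, 272) = 1, so the inverse exists.
Extended Euclidean algorithm on (272, 41):
272 = 6 × 41 + 26  ⟹  26 = (1)·272 + (-6)·41
41 = 1 × 26 + 15  ⟹  15 = (-1)·272 + (7)·41
26 = 1 × 15 + 11  ⟹  11 = (2)·272 + (-13)·41
15 = 1 × 11 + 4  ⟹  4 = (-3)·272 + (20)·41
11 = 2 × 4 + 3  ⟹  3 = (8)·272 + (-53)·41
4 = 1 × 3 + 1  ⟹  1 = (-11)·272 + (73)·41
So (73)·41 ≡ 1 (mod 272), i.e. 41^(-1) ≡ 73 (mod 272).
Check: 41 × 73 = 2993 ≡ 1 (mod 272)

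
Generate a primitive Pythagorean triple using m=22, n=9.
(403, 396, 565)

Euclid's formula: a = m² - n², b = 2mn, c = m² + n²
m = 22, n = 9
a = 22² - 9² = 484 - 81 = 403
b = 2 × 22 × 9 = 396
c = 22² + 9² = 484 + 81 = 565
Verification: 403² + 396² = 162409 + 156816 = 319225 = 565² ✓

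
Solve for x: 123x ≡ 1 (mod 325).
37

gcd(123, 325) = 1, so the inverse exists.
Extended Euclidean algorithm on (325, 123):
325 = 2 × 123 + 79  ⟹  79 = (1)·325 + (-2)·123
123 = 1 × 79 + 44  ⟹  44 = (-1)·325 + (3)·123
79 = 1 × 44 + 35  ⟹  35 = (2)·325 + (-5)·123
44 = 1 × 35 + 9  ⟹  9 = (-3)·325 + (8)·123
35 = 3 × 9 + 8  ⟹  8 = (11)·325 + (-29)·123
9 = 1 × 8 + 1  ⟹  1 = (-14)·325 + (37)·123
So (37)·123 ≡ 1 (mod 325), i.e. 123^(-1) ≡ 37 (mod 325).
Check: 123 × 37 = 4551 ≡ 1 (mod 325)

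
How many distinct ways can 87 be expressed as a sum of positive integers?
38887673

p(n) counts ways to write n as a sum of positive integers (order ignored).
Euler's pentagonal recurrence: p(k) = p(k-1) + p(k-2) - p(k-5) - p(k-7) + p(k-12) + p(k-15) - ... (offsets j(3j∓1)/2, signs ++--, p(0)=1, p(<0)=0).
DP table for k = 0..86: p(0)=1, p(1)=1, p(2)=2, p(3)=3, p(4)=5, p(5)=7, p(6)=11, p(7)=15, p(8)=22, p(9)=30, p(10)=42, p(11)=56, p(12)=77, p(13)=101, p(14)=135, p(15)=176, p(16)=231, p(17)=297, p(18)=385, p(19)=490, p(20)=627, p(21)=792, p(22)=1002, p(23)=1255, p(24)=1575, p(25)=1958, p(26)=2436, p(27)=3010, p(28)=3718, p(29)=4565, p(30)=5604, p(31)=6842, p(32)=8349, p(33)=10143, p(34)=12310, p(35)=14883, p(36)=17977, p(37)=21637, p(38)=26015, p(39)=31185, p(40)=37338, p(41)=44583, p(42)=53174, p(43)=63261, p(44)=75175, p(45)=89134, p(46)=105558, p(47)=124754, p(48)=147273, p(49)=173525, p(50)=204226, p(51)=239943, p(52)=281589, p(53)=329931, p(54)=386155, p(55)=451276, p(56)=526823, p(57)=614154, p(58)=715220, p(59)=831820, p(60)=966467, p(61)=1121505, p(62)=1300156, p(63)=1505499, p(64)=1741630, p(65)=2012558, p(66)=2323520, p(67)=2679689, p(68)=3087735, p(69)=3554345, p(70)=4087968, p(71)=4697205, p(72)=5392783, p(73)=6185689, p(74)=7089500, p(75)=8118264, p(76)=9289091, p(77)=10619863, p(78)=12132164, p(79)=13848650, p(80)=15796476, p(81)=18004327, p(82)=20506255, p(83)=23338469, p(84)=26543660, p(85)=30167357, p(86)=34262962.
Final step: p(87) = p(86) + p(85) - p(82) - p(80) + p(75) + p(72) - p(65) - p(61) + p(52) + p(47) - p(36) - p(30) + p(17) + p(10)
= 34262962 + 30167357 - 20506255 - 15796476 + 8118264 + 5392783 - 2012558 - 1121505 + 281589 + 124754 - 17977 - 5604 + 297 + 42
= 38887673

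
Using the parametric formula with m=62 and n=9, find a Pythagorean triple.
(3763, 1116, 3925)

Euclid's formula: a = m² - n², b = 2mn, c = m² + n²
m = 62, n = 9
a = 62² - 9² = 3844 - 81 = 3763
b = 2 × 62 × 9 = 1116
c = 62² + 9² = 3844 + 81 = 3925
Verification: 3763² + 1116² = 14160169 + 1245456 = 15405625 = 3925² ✓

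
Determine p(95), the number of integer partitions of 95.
104651419

p(n) counts ways to write n as a sum of positive integers (order ignored).
Euler's pentagonal recurrence: p(k) = p(k-1) + p(k-2) - p(k-5) - p(k-7) + p(k-12) + p(k-15) - ... (offsets j(3j∓1)/2, signs ++--, p(0)=1, p(<0)=0).
DP table for k = 0..94: p(0)=1, p(1)=1, p(2)=2, p(3)=3, p(4)=5, p(5)=7, p(6)=11, p(7)=15, p(8)=22, p(9)=30, p(10)=42, p(11)=56, p(12)=77, p(13)=101, p(14)=135, p(15)=176, p(16)=231, p(17)=297, p(18)=385, p(19)=490, p(20)=627, p(21)=792, p(22)=1002, p(23)=1255, p(24)=1575, p(25)=1958, p(26)=2436, p(27)=3010, p(28)=3718, p(29)=4565, p(30)=5604, p(31)=6842, p(32)=8349, p(33)=10143, p(34)=12310, p(35)=14883, p(36)=17977, p(37)=21637, p(38)=26015, p(39)=31185, p(40)=37338, p(41)=44583, p(42)=53174, p(43)=63261, p(44)=75175, p(45)=89134, p(46)=105558, p(47)=124754, p(48)=147273, p(49)=173525, p(50)=204226, p(51)=239943, p(52)=281589, p(53)=329931, p(54)=386155, p(55)=451276, p(56)=526823, p(57)=614154, p(58)=715220, p(59)=831820, p(60)=966467, p(61)=1121505, p(62)=1300156, p(63)=1505499, p(64)=1741630, p(65)=2012558, p(66)=2323520, p(67)=2679689, p(68)=3087735, p(69)=3554345, p(70)=4087968, p(71)=4697205, p(72)=5392783, p(73)=6185689, p(74)=7089500, p(75)=8118264, p(76)=9289091, p(77)=10619863, p(78)=12132164, p(79)=13848650, p(80)=15796476, p(81)=18004327, p(82)=20506255, p(83)=23338469, p(84)=26543660, p(85)=30167357, p(86)=34262962, p(87)=38887673, p(88)=44108109, p(89)=49995925, p(90)=56634173, p(91)=64112359, p(92)=72533807, p(93)=82010177, p(94)=92669720.
Final step: p(95) = p(94) + p(93) - p(90) - p(88) + p(83) + p(80) - p(73) - p(69) + p(60) + p(55) - p(44) - p(38) + p(25) + p(18) - p(3)
= 92669720 + 82010177 - 56634173 - 44108109 + 23338469 + 15796476 - 6185689 - 3554345 + 966467 + 451276 - 75175 - 26015 + 1958 + 385 - 3
= 104651419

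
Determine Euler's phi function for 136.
64

136 = 2^3 × 17
φ(n) = n × ∏(1 - 1/p) for each prime p dividing n
φ(136) = 136 × (1 - 1/2) × (1 - 1/17) = 64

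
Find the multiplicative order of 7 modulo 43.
6

43 is prime, so ord(7) divides φ(43) = 42.
Divisors of 42: 1, 2, 3, 6, 7, 14, 21, 42.
Repeated squaring: 7^1 ≡ 7, 7^2 ≡ 6, 7^4 ≡ 36, 7^8 ≡ 6, 7^16 ≡ 36, 7^32 ≡ 6 (mod 43).
Test 7^d mod 43 for each divisor d in increasing order:
7^1 ≡ 7
7^2 ≡ 6
7^3 = 7^2·7^1 ≡ 42
7^6 = 7^4·7^2 ≡ 1  ← first divisor giving 1
The order is 6.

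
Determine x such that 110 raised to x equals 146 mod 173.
161

Baby-step giant-step with step n = ⌈√173⌉ = 14.
Baby steps 110^j mod 173 (j:value) for j=0..13: 0:1, 1:110, 2:163, 3:111, 4:100, 5:101, 6:38, 7:28, 8:139, 9:66, 10:167, 11:32, 12:60, 13:26.
Giant-step multiplier: 110^(-14) ≡ 110^(172-14) = 110^158 ≡ 126 (mod 173).
Giant steps γ_i = 146·126^i mod 173: γ_0=146, γ_1=58, γ_2=42, γ_3=102, γ_4=50, γ_5=72, γ_6=76, γ_7=61, γ_8=74, γ_9=155, γ_10=154, γ_11=28 (in table at j=7).
x = i·n + j = 11·14 + 7 = 161.
Check: 110^161 ≡ 146 (mod 173).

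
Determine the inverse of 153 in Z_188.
145

gcd(153, 188) = 1, so the inverse exists.
Extended Euclidean algorithm on (188, 153):
188 = 1 × 153 + 35  ⟹  35 = (1)·188 + (-1)·153
153 = 4 × 35 + 13  ⟹  13 = (-4)·188 + (5)·153
35 = 2 × 13 + 9  ⟹  9 = (9)·188 + (-11)·153
13 = 1 × 9 + 4  ⟹  4 = (-13)·188 + (16)·153
9 = 2 × 4 + 1  ⟹  1 = (35)·188 + (-43)·153
So (-43)·153 ≡ 1 (mod 188), i.e. 153^(-1) ≡ -43 ≡ 145 (mod 188).
Check: 153 × 145 = 22185 ≡ 1 (mod 188)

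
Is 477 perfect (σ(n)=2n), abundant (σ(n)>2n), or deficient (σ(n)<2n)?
deficient

Proper divisors of 477: sum = 1 + 3 + 9 + 53 + 159 = 225
Since 225 < 477, 477 is deficient.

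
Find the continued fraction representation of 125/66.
[1; 1, 8, 2, 3]

Euclidean algorithm steps:
125 = 1 × 66 + 59
66 = 1 × 59 + 7
59 = 8 × 7 + 3
7 = 2 × 3 + 1
3 = 3 × 1 + 0
Continued fraction: [1; 1, 8, 2, 3]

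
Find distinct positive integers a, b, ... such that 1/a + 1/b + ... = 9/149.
1/17 + 1/634 + 1/535308 + 1/429831446988

Greedy algorithm:
9/149: ceiling(149/9) = 17, use 1/17
4/2533: ceiling(2533/4) = 634, use 1/634
3/1605922: ceiling(1605922/3) = 535308, use 1/535308
1/429831446988: ceiling(429831446988/1) = 429831446988, use 1/429831446988
Result: 9/149 = 1/17 + 1/634 + 1/535308 + 1/429831446988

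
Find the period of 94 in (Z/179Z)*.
178

179 is prime, so ord(94) divides φ(179) = 178.
Divisors of 178: 1, 2, 89, 178.
Repeated squaring: 94^1 ≡ 94, 94^2 ≡ 65, 94^4 ≡ 108, 94^8 ≡ 29, 94^16 ≡ 125, 94^32 ≡ 52, 94^64 ≡ 19, 94^128 ≡ 3 (mod 179).
Test 94^d mod 179 for each divisor d in increasing order:
94^1 ≡ 94
94^2 ≡ 65
94^89 = 94^64·94^16·94^8·94^1 ≡ 178
94^178 = 94^128·94^32·94^16·94^2 ≡ 1  ← first divisor giving 1
The order is 178.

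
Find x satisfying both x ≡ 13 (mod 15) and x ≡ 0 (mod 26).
208

Using Chinese Remainder Theorem:
M = 15 × 26 = 390
M1 = 26, M2 = 15
y1 = 26^(-1) mod 15 = 11
y2 = 15^(-1) mod 26 = 7
x = (13×26×11 + 0×15×7) mod 390 = 208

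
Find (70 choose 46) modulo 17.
0

Using Lucas' theorem:
Write n=70 and k=46 in base 17:
n in base 17: [4, 2]
k in base 17: [2, 12]
C(70,46) mod 17 = ∏ C(n_i, k_i) mod 17
Digit binomials (mod 17): C(4,2) = 6; C(2,12) = 0 (k_i > n_i)
Product: 6 × 0 = 0 ≡ 0 (mod 17)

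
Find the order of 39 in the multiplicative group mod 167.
166

167 is prime, so ord(39) divides φ(167) = 166.
Divisors of 166: 1, 2, 83, 166.
Repeated squaring: 39^1 ≡ 39, 39^2 ≡ 18, 39^4 ≡ 157, 39^8 ≡ 100, 39^16 ≡ 147, 39^32 ≡ 66, 39^64 ≡ 14, 39^128 ≡ 29 (mod 167).
Test 39^d mod 167 for each divisor d in increasing order:
39^1 ≡ 39
39^2 ≡ 18
39^83 = 39^64·39^16·39^2·39^1 ≡ 166
39^166 = 39^128·39^32·39^4·39^2 ≡ 1  ← first divisor giving 1
The order is 166.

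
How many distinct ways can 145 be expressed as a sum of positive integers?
24908858009

p(n) counts ways to write n as a sum of positive integers (order ignored).
Euler's pentagonal recurrence: p(k) = p(k-1) + p(k-2) - p(k-5) - p(k-7) + p(k-12) + p(k-15) - ... (offsets j(3j∓1)/2, signs ++--, p(0)=1, p(<0)=0).
DP table for k = 0..144: p(0)=1, p(1)=1, p(2)=2, p(3)=3, p(4)=5, p(5)=7, p(6)=11, p(7)=15, p(8)=22, p(9)=30, p(10)=42, p(11)=56, p(12)=77, p(13)=101, p(14)=135, p(15)=176, p(16)=231, p(17)=297, p(18)=385, p(19)=490, p(20)=627, p(21)=792, p(22)=1002, p(23)=1255, p(24)=1575, p(25)=1958, p(26)=2436, p(27)=3010, p(28)=3718, p(29)=4565, p(30)=5604, p(31)=6842, p(32)=8349, p(33)=10143, p(34)=12310, p(35)=14883, p(36)=17977, p(37)=21637, p(38)=26015, p(39)=31185, p(40)=37338, p(41)=44583, p(42)=53174, p(43)=63261, p(44)=75175, p(45)=89134, p(46)=105558, p(47)=124754, p(48)=147273, p(49)=173525, p(50)=204226, p(51)=239943, p(52)=281589, p(53)=329931, p(54)=386155, p(55)=451276, p(56)=526823, p(57)=614154, p(58)=715220, p(59)=831820, p(60)=966467, p(61)=1121505, p(62)=1300156, p(63)=1505499, p(64)=1741630, p(65)=2012558, p(66)=2323520, p(67)=2679689, p(68)=3087735, p(69)=3554345, p(70)=4087968, p(71)=4697205, p(72)=5392783, p(73)=6185689, p(74)=7089500, p(75)=8118264, p(76)=9289091, p(77)=10619863, p(78)=12132164, p(79)=13848650, p(80)=15796476, p(81)=18004327, p(82)=20506255, p(83)=23338469, p(84)=26543660, p(85)=30167357, p(86)=34262962, p(87)=38887673, p(88)=44108109, p(89)=49995925, p(90)=56634173, p(91)=64112359, p(92)=72533807, p(93)=82010177, p(94)=92669720, p(95)=104651419, p(96)=118114304, p(97)=133230930, p(98)=150198136, p(99)=169229875, p(100)=190569292, p(101)=214481126, p(102)=241265379, p(103)=271248950, p(104)=304801365, p(105)=342325709, p(106)=384276336, p(107)=431149389, p(108)=483502844, p(109)=541946240, p(110)=607163746, p(111)=679903203, p(112)=761002156, p(113)=851376628, p(114)=952050665, p(115)=1064144451, p(116)=1188908248, p(117)=1327710076, p(118)=1482074143, p(119)=1653668665, p(120)=1844349560, p(121)=2056148051, p(122)=2291320912, p(123)=2552338241, p(124)=2841940500, p(125)=3163127352, p(126)=3519222692, p(127)=3913864295, p(128)=4351078600, p(129)=4835271870, p(130)=5371315400, p(131)=5964539504, p(132)=6620830889, p(133)=7346629512, p(134)=8149040695, p(135)=9035836076, p(136)=10015581680, p(137)=11097645016, p(138)=12292341831, p(139)=13610949895, p(140)=15065878135, p(141)=16670689208, p(142)=18440293320, p(143)=20390982757, p(144)=22540654445.
Final step: p(145) = p(144) + p(143) - p(140) - p(138) + p(133) + p(130) - p(123) - p(119) + p(110) + p(105) - p(94) - p(88) + p(75) + p(68) - p(53) - p(45) + p(28) + p(19) - p(0)
= 22540654445 + 20390982757 - 15065878135 - 12292341831 + 7346629512 + 5371315400 - 2552338241 - 1653668665 + 607163746 + 342325709 - 92669720 - 44108109 + 8118264 + 3087735 - 329931 - 89134 + 3718 + 490 - 1
= 24908858009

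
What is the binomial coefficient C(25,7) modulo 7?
3

Using Lucas' theorem:
Write n=25 and k=7 in base 7:
n in base 7: [3, 4]
k in base 7: [1, 0]
C(25,7) mod 7 = ∏ C(n_i, k_i) mod 7
Digit binomials (mod 7): C(3,1) = 3; C(4,0) = 1
Product: 3 × 1 = 3 ≡ 3 (mod 7)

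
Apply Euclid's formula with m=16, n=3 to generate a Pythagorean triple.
(247, 96, 265)

Euclid's formula: a = m² - n², b = 2mn, c = m² + n²
m = 16, n = 3
a = 16² - 3² = 256 - 9 = 247
b = 2 × 16 × 3 = 96
c = 16² + 3² = 256 + 9 = 265
Verification: 247² + 96² = 61009 + 9216 = 70225 = 265² ✓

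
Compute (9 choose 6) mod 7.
0

Using Lucas' theorem:
Write n=9 and k=6 in base 7:
n in base 7: [1, 2]
k in base 7: [0, 6]
C(9,6) mod 7 = ∏ C(n_i, k_i) mod 7
Digit binomials (mod 7): C(1,0) = 1; C(2,6) = 0 (k_i > n_i)
Product: 1 × 0 = 0 ≡ 0 (mod 7)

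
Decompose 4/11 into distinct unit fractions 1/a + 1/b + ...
1/3 + 1/33

Greedy algorithm:
4/11: ceiling(11/4) = 3, use 1/3
1/33: ceiling(33/1) = 33, use 1/33
Result: 4/11 = 1/3 + 1/33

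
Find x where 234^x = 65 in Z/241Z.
65

Baby-step giant-step with step n = ⌈√241⌉ = 16.
Baby steps 234^j mod 241 (j:value) for j=0..15: 0:1, 1:234, 2:49, 3:139, 4:232, 5:63, 6:41, 7:195, 8:81, 9:156, 10:113, 11:173, 12:235, 13:42, 14:188, 15:130.
Giant-step multiplier: 234^(-16) ≡ 234^(240-16) = 234^224 ≡ 183 (mod 241).
Giant steps γ_i = 65·183^i mod 241: γ_0=65, γ_1=86, γ_2=73, γ_3=104, γ_4=234 (in table at j=1).
x = i·n + j = 4·16 + 1 = 65.
Check: 234^65 ≡ 65 (mod 241).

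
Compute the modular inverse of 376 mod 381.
76

gcd(376, 381) = 1, so the inverse exists.
Extended Euclidean algorithm on (381, 376):
381 = 1 × 376 + 5  ⟹  5 = (1)·381 + (-1)·376
376 = 75 × 5 + 1  ⟹  1 = (-75)·381 + (76)·376
So (76)·376 ≡ 1 (mod 381), i.e. 376^(-1) ≡ 76 (mod 381).
Check: 376 × 76 = 28576 ≡ 1 (mod 381)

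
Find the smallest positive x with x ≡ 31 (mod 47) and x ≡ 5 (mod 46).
971

Using Chinese Remainder Theorem:
M = 47 × 46 = 2162
M1 = 46, M2 = 47
y1 = 46^(-1) mod 47 = 46
y2 = 47^(-1) mod 46 = 1
x = (31×46×46 + 5×47×1) mod 2162 = 971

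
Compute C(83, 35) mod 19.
0

Using Lucas' theorem:
Write n=83 and k=35 in base 19:
n in base 19: [4, 7]
k in base 19: [1, 16]
C(83,35) mod 19 = ∏ C(n_i, k_i) mod 19
Digit binomials (mod 19): C(4,1) = 4; C(7,16) = 0 (k_i > n_i)
Product: 4 × 0 = 0 ≡ 0 (mod 19)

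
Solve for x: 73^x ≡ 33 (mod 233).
182

Baby-step giant-step with step n = ⌈√233⌉ = 16.
Baby steps 73^j mod 233 (j:value) for j=0..15: 0:1, 1:73, 2:203, 3:140, 4:201, 5:227, 6:28, 7:180, 8:92, 9:192, 10:36, 11:65, 12:85, 13:147, 14:13, 15:17.
Giant-step multiplier: 73^(-16) ≡ 73^(232-16) = 73^216 ≡ 46 (mod 233).
Giant steps γ_i = 33·46^i mod 233: γ_0=33, γ_1=120, γ_2=161, γ_3=183, γ_4=30, γ_5=215, γ_6=104, γ_7=124, γ_8=112, γ_9=26, γ_10=31, γ_11=28 (in table at j=6).
x = i·n + j = 11·16 + 6 = 182.
Check: 73^182 ≡ 33 (mod 233).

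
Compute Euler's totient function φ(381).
252

381 = 3 × 127
φ(n) = n × ∏(1 - 1/p) for each prime p dividing n
φ(381) = 381 × (1 - 1/3) × (1 - 1/127) = 252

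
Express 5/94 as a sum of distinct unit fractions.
1/19 + 1/1786

Greedy algorithm:
5/94: ceiling(94/5) = 19, use 1/19
1/1786: ceiling(1786/1) = 1786, use 1/1786
Result: 5/94 = 1/19 + 1/1786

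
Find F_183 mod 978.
220

Matrix identity: Q^n = [[F_(n+1), F_n], [F_n, F_(n-1)]] with Q = [[1,1],[1,0]].
n = 183 = 10110111₂. Square-and-multiply, entries mod 978:
Q^1 = [[1,1],[1,0]]
Q^2 = (Q^1)² = [[2,1],[1,1]]
Q^5 = (Q^2)²·Q = [[8,5],[5,3]]
Q^11 = (Q^5)²·Q = [[144,89],[89,55]]
Q^22 = (Q^11)² = [[295,107],[107,188]]
Q^45 = (Q^22)²·Q = [[521,674],[674,825]]
Q^91 = (Q^45)²·Q = [[639,41],[41,598]]
Q^183 = (Q^91)²·Q = [[81,220],[220,839]]
F_183 mod 978 = Q^183[0][1] = 220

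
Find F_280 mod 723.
12

Matrix identity: Q^n = [[F_(n+1), F_n], [F_n, F_(n-1)]] with Q = [[1,1],[1,0]].
n = 280 = 100011000₂. Square-and-multiply, entries mod 723:
Q^1 = [[1,1],[1,0]]
Q^2 = (Q^1)² = [[2,1],[1,1]]
Q^4 = (Q^2)² = [[5,3],[3,2]]
Q^8 = (Q^4)² = [[34,21],[21,13]]
Q^17 = (Q^8)²·Q = [[415,151],[151,264]]
Q^35 = (Q^17)²·Q = [[402,539],[539,586]]
Q^70 = (Q^35)² = [[250,404],[404,569]]
Q^140 = (Q^70)² = [[140,465],[465,398]]
Q^280 = (Q^140)² = [[127,12],[12,115]]
F_280 mod 723 = Q^280[0][1] = 12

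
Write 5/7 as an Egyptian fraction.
1/2 + 1/5 + 1/70

Greedy algorithm:
5/7: ceiling(7/5) = 2, use 1/2
3/14: ceiling(14/3) = 5, use 1/5
1/70: ceiling(70/1) = 70, use 1/70
Result: 5/7 = 1/2 + 1/5 + 1/70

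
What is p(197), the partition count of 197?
3068829878530

p(n) counts ways to write n as a sum of positive integers (order ignored).
Euler's pentagonal recurrence: p(k) = p(k-1) + p(k-2) - p(k-5) - p(k-7) + p(k-12) + p(k-15) - ... (offsets j(3j∓1)/2, signs ++--, p(0)=1, p(<0)=0).
DP table for k = 0..196: p(0)=1, p(1)=1, p(2)=2, p(3)=3, p(4)=5, p(5)=7, p(6)=11, p(7)=15, p(8)=22, p(9)=30, p(10)=42, p(11)=56, p(12)=77, p(13)=101, p(14)=135, p(15)=176, p(16)=231, p(17)=297, p(18)=385, p(19)=490, p(20)=627, p(21)=792, p(22)=1002, p(23)=1255, p(24)=1575, p(25)=1958, p(26)=2436, p(27)=3010, p(28)=3718, p(29)=4565, p(30)=5604, p(31)=6842, p(32)=8349, p(33)=10143, p(34)=12310, p(35)=14883, p(36)=17977, p(37)=21637, p(38)=26015, p(39)=31185, p(40)=37338, p(41)=44583, p(42)=53174, p(43)=63261, p(44)=75175, p(45)=89134, p(46)=105558, p(47)=124754, p(48)=147273, p(49)=173525, p(50)=204226, p(51)=239943, p(52)=281589, p(53)=329931, p(54)=386155, p(55)=451276, p(56)=526823, p(57)=614154, p(58)=715220, p(59)=831820, p(60)=966467, p(61)=1121505, p(62)=1300156, p(63)=1505499, p(64)=1741630, p(65)=2012558, p(66)=2323520, p(67)=2679689, p(68)=3087735, p(69)=3554345, p(70)=4087968, p(71)=4697205, p(72)=5392783, p(73)=6185689, p(74)=7089500, p(75)=8118264, p(76)=9289091, p(77)=10619863, p(78)=12132164, p(79)=13848650, p(80)=15796476, p(81)=18004327, p(82)=20506255, p(83)=23338469, p(84)=26543660, p(85)=30167357, p(86)=34262962, p(87)=38887673, p(88)=44108109, p(89)=49995925, p(90)=56634173, p(91)=64112359, p(92)=72533807, p(93)=82010177, p(94)=92669720, p(95)=104651419, p(96)=118114304, p(97)=133230930, p(98)=150198136, p(99)=169229875, p(100)=190569292, p(101)=214481126, p(102)=241265379, p(103)=271248950, p(104)=304801365, p(105)=342325709, p(106)=384276336, p(107)=431149389, p(108)=483502844, p(109)=541946240, p(110)=607163746, p(111)=679903203, p(112)=761002156, p(113)=851376628, p(114)=952050665, p(115)=1064144451, p(116)=1188908248, p(117)=1327710076, p(118)=1482074143, p(119)=1653668665, p(120)=1844349560, p(121)=2056148051, p(122)=2291320912, p(123)=2552338241, p(124)=2841940500, p(125)=3163127352, p(126)=3519222692, p(127)=3913864295, p(128)=4351078600, p(129)=4835271870, p(130)=5371315400, p(131)=5964539504, p(132)=6620830889, p(133)=7346629512, p(134)=8149040695, p(135)=9035836076, p(136)=10015581680, p(137)=11097645016, p(138)=12292341831, p(139)=13610949895, p(140)=15065878135, p(141)=16670689208, p(142)=18440293320, p(143)=20390982757, p(144)=22540654445, p(145)=24908858009, p(146)=27517052599, p(147)=30388671978, p(148)=33549419497, p(149)=37027355200, p(150)=40853235313, p(151)=45060624582, p(152)=49686288421, p(153)=54770336324, p(154)=60356673280, p(155)=66493182097, p(156)=73232243759, p(157)=80630964769, p(158)=88751778802, p(159)=97662728555, p(160)=107438159466, p(161)=118159068427, p(162)=129913904637, p(163)=142798995930, p(164)=156919475295, p(165)=172389800255, p(166)=189334822579, p(167)=207890420102, p(168)=228204732751, p(169)=250438925115, p(170)=274768617130, p(171)=301384802048, p(172)=330495499613, p(173)=362326859895, p(174)=397125074750, p(175)=435157697830, p(176)=476715857290, p(177)=522115831195, p(178)=571701605655, p(179)=625846753120, p(180)=684957390936, p(181)=749474411781, p(182)=819876908323, p(183)=896684817527, p(184)=980462880430, p(185)=1071823774337, p(186)=1171432692373, p(187)=1280011042268, p(188)=1398341745571, p(189)=1527273599625, p(190)=1667727404093, p(191)=1820701100652, p(192)=1987276856363, p(193)=2168627105469, p(194)=2366022741845, p(195)=2580840212973, p(196)=2814570987591.
Final step: p(197) = p(196) + p(195) - p(192) - p(190) + p(185) + p(182) - p(175) - p(171) + p(162) + p(157) - p(146) - p(140) + p(127) + p(120) - p(105) - p(97) + p(80) + p(71) - p(52) - p(42) + p(21) + p(10)
= 2814570987591 + 2580840212973 - 1987276856363 - 1667727404093 + 1071823774337 + 819876908323 - 435157697830 - 301384802048 + 129913904637 + 80630964769 - 27517052599 - 15065878135 + 3913864295 + 1844349560 - 342325709 - 133230930 + 15796476 + 4697205 - 281589 - 53174 + 792 + 42
= 3068829878530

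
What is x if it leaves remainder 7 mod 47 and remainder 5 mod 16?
101

Using Chinese Remainder Theorem:
M = 47 × 16 = 752
M1 = 16, M2 = 47
y1 = 16^(-1) mod 47 = 3
y2 = 47^(-1) mod 16 = 15
x = (7×16×3 + 5×47×15) mod 752 = 101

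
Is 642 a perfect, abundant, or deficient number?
abundant

Proper divisors of 642: sum = 1 + 2 + 3 + 6 + 107 + 214 + 321 = 654
Since 654 > 642, 642 is abundant.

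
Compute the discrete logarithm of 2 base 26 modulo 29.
3

Baby-step giant-step with step n = ⌈√29⌉ = 6.
Baby steps 26^j mod 29 (j:value) for j=0..5: 0:1, 1:26, 2:9, 3:2, 4:23, 5:18.
h = 2 is already in the table at j=3, so x = 3.
Check: 26^3 ≡ 2 (mod 29).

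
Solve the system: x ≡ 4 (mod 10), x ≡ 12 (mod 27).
174

Using Chinese Remainder Theorem:
M = 10 × 27 = 270
M1 = 27, M2 = 10
y1 = 27^(-1) mod 10 = 3
y2 = 10^(-1) mod 27 = 19
x = (4×27×3 + 12×10×19) mod 270 = 174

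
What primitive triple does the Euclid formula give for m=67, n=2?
(4485, 268, 4493)

Euclid's formula: a = m² - n², b = 2mn, c = m² + n²
m = 67, n = 2
a = 67² - 2² = 4489 - 4 = 4485
b = 2 × 67 × 2 = 268
c = 67² + 2² = 4489 + 4 = 4493
Verification: 4485² + 268² = 20115225 + 71824 = 20187049 = 4493² ✓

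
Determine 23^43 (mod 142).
23

Repeated squaring. Binary of 43 = 101011.
23^1 ≡ 23 (mod 142); 23^2 ≡ 103 (mod 142); 23^4 ≡ 101 (mod 142); 23^8 ≡ 119 (mod 142); 23^16 ≡ 103 (mod 142); 23^32 ≡ 101 (mod 142)
23^43 = 23^1 × 23^2 × 23^8 × 23^32 ≡ 23 (mod 142)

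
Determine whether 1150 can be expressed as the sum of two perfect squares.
Not possible

Factorization: 1150 = 2 × 5^2 × 23
By Fermat: n is sum of two squares iff every prime p ≡ 3 (mod 4) appears to even power.
Prime(s) ≡ 3 (mod 4) with odd exponent: [(23, 1)]
Therefore 1150 cannot be expressed as a² + b².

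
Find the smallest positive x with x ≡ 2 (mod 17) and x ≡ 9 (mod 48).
393

Using Chinese Remainder Theorem:
M = 17 × 48 = 816
M1 = 48, M2 = 17
y1 = 48^(-1) mod 17 = 11
y2 = 17^(-1) mod 48 = 17
x = (2×48×11 + 9×17×17) mod 816 = 393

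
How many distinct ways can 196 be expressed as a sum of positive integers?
2814570987591

p(n) counts ways to write n as a sum of positive integers (order ignored).
Euler's pentagonal recurrence: p(k) = p(k-1) + p(k-2) - p(k-5) - p(k-7) + p(k-12) + p(k-15) - ... (offsets j(3j∓1)/2, signs ++--, p(0)=1, p(<0)=0).
DP table for k = 0..195: p(0)=1, p(1)=1, p(2)=2, p(3)=3, p(4)=5, p(5)=7, p(6)=11, p(7)=15, p(8)=22, p(9)=30, p(10)=42, p(11)=56, p(12)=77, p(13)=101, p(14)=135, p(15)=176, p(16)=231, p(17)=297, p(18)=385, p(19)=490, p(20)=627, p(21)=792, p(22)=1002, p(23)=1255, p(24)=1575, p(25)=1958, p(26)=2436, p(27)=3010, p(28)=3718, p(29)=4565, p(30)=5604, p(31)=6842, p(32)=8349, p(33)=10143, p(34)=12310, p(35)=14883, p(36)=17977, p(37)=21637, p(38)=26015, p(39)=31185, p(40)=37338, p(41)=44583, p(42)=53174, p(43)=63261, p(44)=75175, p(45)=89134, p(46)=105558, p(47)=124754, p(48)=147273, p(49)=173525, p(50)=204226, p(51)=239943, p(52)=281589, p(53)=329931, p(54)=386155, p(55)=451276, p(56)=526823, p(57)=614154, p(58)=715220, p(59)=831820, p(60)=966467, p(61)=1121505, p(62)=1300156, p(63)=1505499, p(64)=1741630, p(65)=2012558, p(66)=2323520, p(67)=2679689, p(68)=3087735, p(69)=3554345, p(70)=4087968, p(71)=4697205, p(72)=5392783, p(73)=6185689, p(74)=7089500, p(75)=8118264, p(76)=9289091, p(77)=10619863, p(78)=12132164, p(79)=13848650, p(80)=15796476, p(81)=18004327, p(82)=20506255, p(83)=23338469, p(84)=26543660, p(85)=30167357, p(86)=34262962, p(87)=38887673, p(88)=44108109, p(89)=49995925, p(90)=56634173, p(91)=64112359, p(92)=72533807, p(93)=82010177, p(94)=92669720, p(95)=104651419, p(96)=118114304, p(97)=133230930, p(98)=150198136, p(99)=169229875, p(100)=190569292, p(101)=214481126, p(102)=241265379, p(103)=271248950, p(104)=304801365, p(105)=342325709, p(106)=384276336, p(107)=431149389, p(108)=483502844, p(109)=541946240, p(110)=607163746, p(111)=679903203, p(112)=761002156, p(113)=851376628, p(114)=952050665, p(115)=1064144451, p(116)=1188908248, p(117)=1327710076, p(118)=1482074143, p(119)=1653668665, p(120)=1844349560, p(121)=2056148051, p(122)=2291320912, p(123)=2552338241, p(124)=2841940500, p(125)=3163127352, p(126)=3519222692, p(127)=3913864295, p(128)=4351078600, p(129)=4835271870, p(130)=5371315400, p(131)=5964539504, p(132)=6620830889, p(133)=7346629512, p(134)=8149040695, p(135)=9035836076, p(136)=10015581680, p(137)=11097645016, p(138)=12292341831, p(139)=13610949895, p(140)=15065878135, p(141)=16670689208, p(142)=18440293320, p(143)=20390982757, p(144)=22540654445, p(145)=24908858009, p(146)=27517052599, p(147)=30388671978, p(148)=33549419497, p(149)=37027355200, p(150)=40853235313, p(151)=45060624582, p(152)=49686288421, p(153)=54770336324, p(154)=60356673280, p(155)=66493182097, p(156)=73232243759, p(157)=80630964769, p(158)=88751778802, p(159)=97662728555, p(160)=107438159466, p(161)=118159068427, p(162)=129913904637, p(163)=142798995930, p(164)=156919475295, p(165)=172389800255, p(166)=189334822579, p(167)=207890420102, p(168)=228204732751, p(169)=250438925115, p(170)=274768617130, p(171)=301384802048, p(172)=330495499613, p(173)=362326859895, p(174)=397125074750, p(175)=435157697830, p(176)=476715857290, p(177)=522115831195, p(178)=571701605655, p(179)=625846753120, p(180)=684957390936, p(181)=749474411781, p(182)=819876908323, p(183)=896684817527, p(184)=980462880430, p(185)=1071823774337, p(186)=1171432692373, p(187)=1280011042268, p(188)=1398341745571, p(189)=1527273599625, p(190)=1667727404093, p(191)=1820701100652, p(192)=1987276856363, p(193)=2168627105469, p(194)=2366022741845, p(195)=2580840212973.
Final step: p(196) = p(195) + p(194) - p(191) - p(189) + p(184) + p(181) - p(174) - p(170) + p(161) + p(156) - p(145) - p(139) + p(126) + p(119) - p(104) - p(96) + p(79) + p(70) - p(51) - p(41) + p(20) + p(9)
= 2580840212973 + 2366022741845 - 1820701100652 - 1527273599625 + 980462880430 + 749474411781 - 397125074750 - 274768617130 + 118159068427 + 73232243759 - 24908858009 - 13610949895 + 3519222692 + 1653668665 - 304801365 - 118114304 + 13848650 + 4087968 - 239943 - 44583 + 627 + 30
= 2814570987591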